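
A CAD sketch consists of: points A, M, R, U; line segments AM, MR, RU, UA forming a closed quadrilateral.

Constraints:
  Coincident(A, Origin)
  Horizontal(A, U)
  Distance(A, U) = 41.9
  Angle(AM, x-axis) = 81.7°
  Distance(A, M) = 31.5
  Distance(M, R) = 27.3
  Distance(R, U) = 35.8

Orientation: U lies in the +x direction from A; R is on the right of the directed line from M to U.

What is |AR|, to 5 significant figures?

7.4376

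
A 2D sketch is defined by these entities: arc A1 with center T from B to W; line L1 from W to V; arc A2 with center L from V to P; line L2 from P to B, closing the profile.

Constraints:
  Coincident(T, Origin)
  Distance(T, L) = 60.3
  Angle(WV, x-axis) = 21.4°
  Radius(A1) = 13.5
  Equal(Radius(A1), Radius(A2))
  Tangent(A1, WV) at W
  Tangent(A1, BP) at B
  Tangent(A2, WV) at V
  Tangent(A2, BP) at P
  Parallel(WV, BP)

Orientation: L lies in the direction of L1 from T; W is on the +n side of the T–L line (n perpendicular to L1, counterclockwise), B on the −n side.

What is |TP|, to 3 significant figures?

61.8

Tangency of A1 to both parallel lines with radius 13.5 puts W and B at T ± 13.5·n: W = (-4.93, 12.6), B = (4.93, -12.6). Equal radii place V and P the same way about L: V = L + 13.5·n = (51.2, 34.6), P = L − 13.5·n = (61.1, 9.43). Then |TP| = |P − T| = 61.8.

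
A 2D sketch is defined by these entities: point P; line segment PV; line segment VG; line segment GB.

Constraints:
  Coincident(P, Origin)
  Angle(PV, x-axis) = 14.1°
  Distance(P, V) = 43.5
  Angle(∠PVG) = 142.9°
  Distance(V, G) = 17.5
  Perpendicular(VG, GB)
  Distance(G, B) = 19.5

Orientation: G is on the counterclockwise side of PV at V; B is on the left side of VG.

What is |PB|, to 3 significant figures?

52.6

P is at the origin; PV runs at 14.1° with length 43.5, so V = 43.5·(cos 14.1°, sin 14.1°) = (42.2, 10.6). ∠PVG = 142.9°, so VG runs at 14.1° + (180° − 142.9°) = 51.2° from the x-axis; with |VG| = 17.5, G = V + 17.5·(cos 51.2°, sin 51.2°) = (53.2, 24.2). VG ⟂ GB; with |GB| = 19.5 on the left of VG, B = G + 19.5·(-0.779, 0.627) = (38.0, 36.5). Then |PB| = |B − P| = 52.6.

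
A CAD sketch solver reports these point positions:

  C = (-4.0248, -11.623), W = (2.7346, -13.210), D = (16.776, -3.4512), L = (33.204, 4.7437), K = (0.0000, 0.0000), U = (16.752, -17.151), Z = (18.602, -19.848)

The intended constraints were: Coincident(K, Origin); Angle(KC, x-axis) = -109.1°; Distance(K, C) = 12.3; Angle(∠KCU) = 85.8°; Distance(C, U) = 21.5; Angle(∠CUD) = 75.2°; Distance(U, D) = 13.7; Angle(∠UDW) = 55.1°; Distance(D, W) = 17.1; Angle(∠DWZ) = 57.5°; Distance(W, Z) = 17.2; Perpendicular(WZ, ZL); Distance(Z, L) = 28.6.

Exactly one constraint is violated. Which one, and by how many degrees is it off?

Perpendicular(WZ, ZL) — off by 8.00°.

K = (0.00, 0.00) ✓; KC at -109.1° ✓; |KC| = 12.30 ✓; ∠KCU = 85.80° ✓; |CU| = 21.50 ✓; ∠CUD = 75.20° ✓; |UD| = 13.70 ✓; ∠UDW = 55.10° ✓; |DW| = 17.10 ✓; ∠DWZ = 57.50° ✓; |WZ| = 17.20 ✓; ∠(WZ, ZL) = 82.00° ✗; |ZL| = 28.60 ✓.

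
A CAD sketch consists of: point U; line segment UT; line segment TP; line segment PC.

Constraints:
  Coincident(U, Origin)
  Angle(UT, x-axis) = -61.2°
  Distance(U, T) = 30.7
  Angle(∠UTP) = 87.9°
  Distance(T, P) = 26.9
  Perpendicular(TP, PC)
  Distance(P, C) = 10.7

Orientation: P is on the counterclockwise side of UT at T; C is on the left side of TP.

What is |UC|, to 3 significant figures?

32.6

U is at the origin; UT runs at -61.2° with length 30.7, so T = 30.7·(cos -61.2°, sin -61.2°) = (14.8, -26.9). ∠UTP = 87.9°, so TP runs at -61.2° + (180° − 87.9°) = 30.9° from the x-axis; with |TP| = 26.9, P = T + 26.9·(cos 30.9°, sin 30.9°) = (37.9, -13.1). TP is perpendicular to PC; with |PC| = 10.7 on the left of TP, C = P + 10.7·(-0.514, 0.858) = (32.4, -3.91). Then |UC| = |C − U| = 32.6.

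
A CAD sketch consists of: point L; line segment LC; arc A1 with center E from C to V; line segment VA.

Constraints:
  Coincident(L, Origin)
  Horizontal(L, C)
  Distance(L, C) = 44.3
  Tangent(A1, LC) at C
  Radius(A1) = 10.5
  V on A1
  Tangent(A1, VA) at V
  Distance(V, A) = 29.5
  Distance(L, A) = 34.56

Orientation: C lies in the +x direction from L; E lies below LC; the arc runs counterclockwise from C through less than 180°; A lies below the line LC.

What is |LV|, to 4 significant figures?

35.93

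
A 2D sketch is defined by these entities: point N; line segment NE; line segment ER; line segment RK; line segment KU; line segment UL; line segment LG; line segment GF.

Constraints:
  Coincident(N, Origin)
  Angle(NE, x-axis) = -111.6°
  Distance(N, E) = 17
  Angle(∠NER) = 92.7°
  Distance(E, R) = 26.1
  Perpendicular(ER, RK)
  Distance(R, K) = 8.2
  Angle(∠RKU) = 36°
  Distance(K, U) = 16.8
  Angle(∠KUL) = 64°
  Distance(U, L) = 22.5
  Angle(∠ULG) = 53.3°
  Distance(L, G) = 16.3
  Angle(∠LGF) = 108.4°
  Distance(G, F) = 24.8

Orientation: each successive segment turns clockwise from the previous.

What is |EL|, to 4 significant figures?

39.49

N is at the origin; NE runs at -111.6° with length 17.0, so E = (-6.258, -15.81). ∠NER = 92.7° gives ER at 161.1° from the x-axis; with |ER| = 26.1, R = (-30.95, -7.352). ER ⟂ RK, so RK runs at 71.10°; with |RK| = 8.2, K = (-28.29, 0.4059). ∠RKU = 36.0° gives KU at -72.90° from the x-axis; with |KU| = 16.8, U = (-23.35, -15.65). ∠KUL = 64.0° gives UL at 171.1° from the x-axis; with |UL| = 22.5, L = (-45.58, -12.17). Then |EL| = |L − E| = 39.49.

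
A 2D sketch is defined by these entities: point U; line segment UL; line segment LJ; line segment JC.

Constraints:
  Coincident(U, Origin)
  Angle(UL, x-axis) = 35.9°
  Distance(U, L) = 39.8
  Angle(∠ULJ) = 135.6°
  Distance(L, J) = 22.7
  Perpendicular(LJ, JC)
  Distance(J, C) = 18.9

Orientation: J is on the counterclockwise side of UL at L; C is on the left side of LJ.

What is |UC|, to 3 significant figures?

51.9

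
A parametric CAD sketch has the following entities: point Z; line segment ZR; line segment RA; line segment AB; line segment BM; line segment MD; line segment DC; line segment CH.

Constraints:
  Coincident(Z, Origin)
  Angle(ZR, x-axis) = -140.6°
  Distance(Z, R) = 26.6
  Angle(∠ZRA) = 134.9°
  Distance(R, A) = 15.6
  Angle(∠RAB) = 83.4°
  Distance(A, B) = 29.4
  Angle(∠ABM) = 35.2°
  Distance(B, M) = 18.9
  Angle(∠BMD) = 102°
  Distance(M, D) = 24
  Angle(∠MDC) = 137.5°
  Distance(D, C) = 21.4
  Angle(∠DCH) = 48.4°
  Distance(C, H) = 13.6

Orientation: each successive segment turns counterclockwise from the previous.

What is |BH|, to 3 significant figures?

30.3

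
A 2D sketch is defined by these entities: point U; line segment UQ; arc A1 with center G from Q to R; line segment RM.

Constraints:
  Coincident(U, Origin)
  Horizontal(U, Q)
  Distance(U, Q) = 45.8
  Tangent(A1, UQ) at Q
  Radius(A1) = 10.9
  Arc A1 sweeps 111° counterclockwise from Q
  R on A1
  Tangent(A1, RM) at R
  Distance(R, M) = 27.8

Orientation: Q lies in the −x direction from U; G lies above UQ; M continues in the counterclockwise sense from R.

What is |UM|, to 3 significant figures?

61.2

U is at the origin; U and Q share the same y with |UQ| = 45.8 and Q on the −x side, so Q = (-45.8, 0.00). A1 meets UQ tangentially, so GQ is at right angles to UQ, so G = Q + (0, 10.9) = (-45.8, 10.9). On A1, Q sits at bearing -90° from G; a 111° counterclockwise sweep puts R at bearing 21°, so R = G + 10.9·(cos 21°, sin 21°) = (-35.6, 14.8). Since A1 is tangent to RM there, GR ⟂ RM, so RM runs along (−sin 21°, cos 21°); with |RM| = 27.8, M = (-45.6, 40.8). Then |UM| = |M − U| = 61.2.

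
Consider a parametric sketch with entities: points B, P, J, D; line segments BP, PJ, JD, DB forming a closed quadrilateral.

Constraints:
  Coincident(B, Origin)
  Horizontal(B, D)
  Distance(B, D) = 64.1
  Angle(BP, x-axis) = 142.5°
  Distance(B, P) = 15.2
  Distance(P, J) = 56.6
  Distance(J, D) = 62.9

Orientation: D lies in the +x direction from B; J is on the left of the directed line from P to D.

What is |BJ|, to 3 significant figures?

57.1

Checks: |PJ| = 56.60 ✓; |JD| = 62.90 ✓.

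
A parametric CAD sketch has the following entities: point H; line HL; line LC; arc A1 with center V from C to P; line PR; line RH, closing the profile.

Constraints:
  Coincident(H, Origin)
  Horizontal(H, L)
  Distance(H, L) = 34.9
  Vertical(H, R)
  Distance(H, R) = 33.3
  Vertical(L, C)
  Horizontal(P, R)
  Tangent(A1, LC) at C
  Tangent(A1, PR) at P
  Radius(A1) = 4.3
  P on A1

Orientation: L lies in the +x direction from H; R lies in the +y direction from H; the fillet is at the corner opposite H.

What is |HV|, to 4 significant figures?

42.16

H is at the origin; HL is horizontal with |HL| = 34.9 and L on the +x side, so L = (34.90, 0.000). HR is vertical with |HR| = 33.3 and R on the +y side, so R = (0.000, 33.30). The virtual corner opposite H is at (34.90, 33.30). Since A1 is tangent to LC there, VC ⟂ LC and A1 meets PR tangentially, so VP is at right angles to PR, with radius 4.3, so the center V sits 4.3 in from both sides at V = (30.60, 29.00). Then |HV| = |V − H| = 42.16.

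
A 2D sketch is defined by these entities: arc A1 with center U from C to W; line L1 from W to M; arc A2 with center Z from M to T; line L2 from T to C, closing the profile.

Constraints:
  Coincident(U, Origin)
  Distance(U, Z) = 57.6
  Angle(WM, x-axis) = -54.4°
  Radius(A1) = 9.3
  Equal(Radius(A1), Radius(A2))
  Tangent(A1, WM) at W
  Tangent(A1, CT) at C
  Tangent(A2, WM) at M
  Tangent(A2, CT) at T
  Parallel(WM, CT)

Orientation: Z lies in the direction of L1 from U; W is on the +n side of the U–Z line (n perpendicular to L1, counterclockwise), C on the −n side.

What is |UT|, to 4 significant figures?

58.35

Tangency of A1 to both parallel lines with radius 9.3 puts W and C at U ± 9.3·n: W = (7.562, 5.414), C = (-7.562, -5.414). Equal radii place M and T the same way about Z: M = Z + 9.3·n = (41.09, -41.42), T = Z − 9.3·n = (25.97, -52.25). Then |UT| = |T − U| = 58.35.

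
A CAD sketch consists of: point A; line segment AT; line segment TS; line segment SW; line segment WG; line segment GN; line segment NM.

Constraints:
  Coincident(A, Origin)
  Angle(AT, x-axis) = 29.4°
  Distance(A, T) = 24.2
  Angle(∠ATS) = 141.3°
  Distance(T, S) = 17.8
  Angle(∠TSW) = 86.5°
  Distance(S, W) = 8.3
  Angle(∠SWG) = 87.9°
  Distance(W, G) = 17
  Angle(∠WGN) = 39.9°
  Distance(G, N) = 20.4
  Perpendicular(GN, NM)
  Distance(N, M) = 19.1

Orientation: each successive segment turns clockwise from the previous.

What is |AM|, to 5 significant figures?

47.066

A is at the origin; AT runs at 29.4° with length 24.2, so T = (21.083, 11.880). ∠ATS = 141.3° gives TS at -9.3000° from the x-axis; with |TS| = 17.8, S = (38.649, 9.0033). ∠TSW = 86.5° gives SW at -102.80° from the x-axis; with |SW| = 8.3, W = (36.811, 0.90958). ∠SWG = 87.9° gives WG at 165.10° from the x-axis; with |WG| = 17.0, G = (20.382, 5.2808). ∠WGN = 39.9° gives GN at 25.000° from the x-axis; with |GN| = 20.4, N = (38.871, 13.902). GN ⟂ NM, so NM runs at -65.000°; with |NM| = 19.1, M = (46.943, -3.4082). Then |AM| = |M − A| = 47.066.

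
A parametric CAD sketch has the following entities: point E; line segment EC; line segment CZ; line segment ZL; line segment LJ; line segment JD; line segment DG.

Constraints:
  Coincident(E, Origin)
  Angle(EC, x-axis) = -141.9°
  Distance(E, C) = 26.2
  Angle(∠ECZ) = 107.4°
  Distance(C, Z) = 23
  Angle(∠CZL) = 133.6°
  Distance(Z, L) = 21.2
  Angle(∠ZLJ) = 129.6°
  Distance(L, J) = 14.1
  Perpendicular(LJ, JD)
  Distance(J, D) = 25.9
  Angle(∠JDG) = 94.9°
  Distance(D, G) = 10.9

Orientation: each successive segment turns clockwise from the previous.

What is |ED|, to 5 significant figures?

18.113

E is at the origin; EC runs at -141.9° with length 26.2, so C = (-20.618, -16.166). ∠ECZ = 107.4° gives CZ at 145.50° from the x-axis; with |CZ| = 23.0, Z = (-39.573, -3.1390). ∠CZL = 133.6° gives ZL at 99.100° from the x-axis; with |ZL| = 21.2, L = (-42.926, 17.794). ∠ZLJ = 129.6° gives LJ at 48.700° from the x-axis; with |LJ| = 14.1, J = (-33.620, 28.387). LJ is perpendicular to JD, so JD runs at -41.300°; with |JD| = 25.9, D = (-14.162, 11.293). Then |ED| = |D − E| = 18.113.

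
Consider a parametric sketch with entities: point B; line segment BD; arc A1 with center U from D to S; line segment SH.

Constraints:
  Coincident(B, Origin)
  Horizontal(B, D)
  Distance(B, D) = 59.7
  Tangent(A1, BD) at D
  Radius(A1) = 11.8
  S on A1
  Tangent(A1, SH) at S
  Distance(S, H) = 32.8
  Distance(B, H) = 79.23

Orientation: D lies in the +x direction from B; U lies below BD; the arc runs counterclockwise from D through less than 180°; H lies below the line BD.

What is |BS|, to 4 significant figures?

52.14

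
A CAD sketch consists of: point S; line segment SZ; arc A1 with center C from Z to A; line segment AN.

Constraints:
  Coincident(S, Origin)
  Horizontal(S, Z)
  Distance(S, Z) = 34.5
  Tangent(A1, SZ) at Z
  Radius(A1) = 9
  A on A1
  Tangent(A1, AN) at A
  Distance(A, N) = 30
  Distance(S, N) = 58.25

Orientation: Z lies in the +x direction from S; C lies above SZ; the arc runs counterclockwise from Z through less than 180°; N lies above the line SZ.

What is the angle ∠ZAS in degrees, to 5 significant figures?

33.493°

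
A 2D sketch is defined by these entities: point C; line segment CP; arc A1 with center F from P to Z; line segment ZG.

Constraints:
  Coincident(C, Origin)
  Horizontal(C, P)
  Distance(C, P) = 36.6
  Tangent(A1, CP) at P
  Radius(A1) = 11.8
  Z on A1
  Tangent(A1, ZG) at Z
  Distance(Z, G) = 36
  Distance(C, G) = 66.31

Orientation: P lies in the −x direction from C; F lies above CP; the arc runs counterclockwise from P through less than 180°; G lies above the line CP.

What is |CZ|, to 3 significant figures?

31.9

Checks: |FZ| = 11.80 ✓; ∠(FZ, ZG) = 90.00° ✓; |ZG| = 36.00 ✓; |CG| = 66.31 ✓.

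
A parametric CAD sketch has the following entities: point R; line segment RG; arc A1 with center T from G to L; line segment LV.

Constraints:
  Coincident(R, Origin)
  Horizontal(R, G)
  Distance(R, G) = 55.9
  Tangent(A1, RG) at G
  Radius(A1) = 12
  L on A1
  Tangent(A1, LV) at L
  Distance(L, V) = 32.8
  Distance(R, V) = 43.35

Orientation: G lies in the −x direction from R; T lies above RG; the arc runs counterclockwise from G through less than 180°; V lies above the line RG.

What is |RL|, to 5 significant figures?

46.144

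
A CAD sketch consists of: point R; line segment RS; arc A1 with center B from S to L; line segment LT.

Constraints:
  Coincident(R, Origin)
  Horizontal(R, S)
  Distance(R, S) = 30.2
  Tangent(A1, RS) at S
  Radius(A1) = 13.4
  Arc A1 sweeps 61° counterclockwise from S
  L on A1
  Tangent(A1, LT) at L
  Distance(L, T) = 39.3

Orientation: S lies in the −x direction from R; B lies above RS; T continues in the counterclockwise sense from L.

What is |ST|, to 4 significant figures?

51.48

R is at the origin; RS is horizontal with |RS| = 30.2 and S on the −x side, so S = (-30.20, 0.000). The tangent condition forces BS to be normal to RS, so B = S + (0, 13.4) = (-30.20, 13.40). On A1, S sits at bearing -90° from B; a 61° counterclockwise sweep puts L at bearing -29°, so L = B + 13.4·(cos -29°, sin -29°) = (-18.48, 6.904). Tangency of A1 to LT means the radius BL is perpendicular to LT, so LT runs along (−sin -29°, cos -29°); with |LT| = 39.3, T = (0.5729, 41.28). Then |ST| = |T − S| = 51.48.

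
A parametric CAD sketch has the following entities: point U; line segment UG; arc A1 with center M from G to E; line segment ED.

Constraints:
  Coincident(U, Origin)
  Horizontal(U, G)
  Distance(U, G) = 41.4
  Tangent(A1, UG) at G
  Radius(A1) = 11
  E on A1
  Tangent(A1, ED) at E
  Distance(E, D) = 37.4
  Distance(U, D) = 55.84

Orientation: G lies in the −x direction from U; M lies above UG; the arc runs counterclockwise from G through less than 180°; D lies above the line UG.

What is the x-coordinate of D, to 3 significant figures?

-28.7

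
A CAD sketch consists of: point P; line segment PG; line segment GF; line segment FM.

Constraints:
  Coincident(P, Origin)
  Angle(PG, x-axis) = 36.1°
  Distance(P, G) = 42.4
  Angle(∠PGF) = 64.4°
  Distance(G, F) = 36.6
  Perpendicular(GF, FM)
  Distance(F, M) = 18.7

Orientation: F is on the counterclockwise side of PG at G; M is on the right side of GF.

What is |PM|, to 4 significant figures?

59.80

P is at the origin; PG runs at 36.1° with length 42.4, so G = 42.4·(cos 36.1°, sin 36.1°) = (34.26, 24.98). ∠PGF = 64.4°, so GF runs at 36.1° + (180° − 64.4°) = 151.7° from the x-axis; with |GF| = 36.6, F = G + 36.6·(cos 151.7°, sin 151.7°) = (2.033, 42.33). GF is perpendicular to FM; with |FM| = 18.7 on the right of GF, M = F + 18.7·(0.4741, 0.8805) = (10.90, 58.80). Then |PM| = |M − P| = 59.80.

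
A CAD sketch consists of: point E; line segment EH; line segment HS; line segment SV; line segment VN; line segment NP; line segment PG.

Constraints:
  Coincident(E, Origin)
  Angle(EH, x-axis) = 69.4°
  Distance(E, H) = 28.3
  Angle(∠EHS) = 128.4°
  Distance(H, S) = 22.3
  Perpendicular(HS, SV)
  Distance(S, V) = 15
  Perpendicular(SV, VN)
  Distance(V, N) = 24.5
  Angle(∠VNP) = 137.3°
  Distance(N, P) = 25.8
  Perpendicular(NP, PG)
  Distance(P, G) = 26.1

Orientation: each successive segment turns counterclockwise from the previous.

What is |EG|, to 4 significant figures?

46.07

∠VNP = 137.3° gives NP at -16.30° from the x-axis; with |NP| = 25.8, P = (23.00, 9.638). NP ⟂ PG, so PG runs at 73.70°; with |PG| = 26.1, G = (30.32, 34.69). Then |EG| = |G − E| = 46.07.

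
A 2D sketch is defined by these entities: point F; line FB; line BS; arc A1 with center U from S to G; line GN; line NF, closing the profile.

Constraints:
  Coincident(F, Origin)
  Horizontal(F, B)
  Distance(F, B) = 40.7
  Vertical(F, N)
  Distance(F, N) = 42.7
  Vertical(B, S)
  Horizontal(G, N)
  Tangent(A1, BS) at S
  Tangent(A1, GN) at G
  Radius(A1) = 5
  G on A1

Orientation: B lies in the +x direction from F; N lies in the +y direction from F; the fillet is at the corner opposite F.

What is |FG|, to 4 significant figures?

55.66

F is at the origin; FB is horizontal with |FB| = 40.7 and B on the +x side, so B = (40.70, 0.000). F and N share the same x with |FN| = 42.7 and N on the +y side, so N = (0.000, 42.70). The virtual corner opposite F is at (40.70, 42.70). Since A1 is tangent to BS there, US ⟂ BS and A1 meets GN tangentially, so UG is at right angles to GN, with radius 5.0, so the center U sits 5.0 in from both sides at U = (35.70, 37.70). That places the tangent points at S = (40.70, 37.70) on BS and G = (35.70, 42.70) on GN. Then |FG| = |G − F| = 55.66.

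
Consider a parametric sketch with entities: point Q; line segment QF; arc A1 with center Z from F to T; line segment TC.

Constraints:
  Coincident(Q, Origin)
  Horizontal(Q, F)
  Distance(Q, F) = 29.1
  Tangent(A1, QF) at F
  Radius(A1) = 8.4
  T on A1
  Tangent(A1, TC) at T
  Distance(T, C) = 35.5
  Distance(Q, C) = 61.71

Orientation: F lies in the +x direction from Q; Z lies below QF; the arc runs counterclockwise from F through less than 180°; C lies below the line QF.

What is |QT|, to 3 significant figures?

26.8

Checks: Q = (0.00, 0.00) ✓; ∠(ZF, FQ) = 90.00° ✓; |ZT| = 8.400 ✓; ∠(ZT, TC) = 90.00° ✓; |TC| = 35.50 ✓; |QC| = 61.71 ✓.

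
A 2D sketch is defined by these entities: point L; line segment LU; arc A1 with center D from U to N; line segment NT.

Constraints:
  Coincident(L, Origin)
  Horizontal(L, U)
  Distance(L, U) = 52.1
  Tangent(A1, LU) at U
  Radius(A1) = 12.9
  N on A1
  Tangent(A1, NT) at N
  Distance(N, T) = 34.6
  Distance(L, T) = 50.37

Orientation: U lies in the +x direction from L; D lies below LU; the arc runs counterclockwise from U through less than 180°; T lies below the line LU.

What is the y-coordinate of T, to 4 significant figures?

-41.43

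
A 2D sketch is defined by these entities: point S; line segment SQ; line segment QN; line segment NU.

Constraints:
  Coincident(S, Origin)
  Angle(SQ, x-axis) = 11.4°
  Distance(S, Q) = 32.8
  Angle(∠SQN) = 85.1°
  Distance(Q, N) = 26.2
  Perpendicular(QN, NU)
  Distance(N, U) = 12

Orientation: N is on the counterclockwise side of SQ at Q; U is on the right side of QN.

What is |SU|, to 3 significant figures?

50.4

S is at the origin; SQ runs at 11.4° with length 32.8, so Q = 32.8·(cos 11.4°, sin 11.4°) = (32.2, 6.48). ∠SQN = 85.1°, so QN runs at 11.4° + (180° − 85.1°) = 106° from the x-axis; with |QN| = 26.2, N = Q + 26.2·(cos 106°, sin 106°) = (24.8, 31.6). QN is perpendicular to NU; with |NU| = 12.0 on the right of QN, U = N + 12.0·(0.960, 0.281) = (36.3, 35.0). Then |SU| = |U − S| = 50.4.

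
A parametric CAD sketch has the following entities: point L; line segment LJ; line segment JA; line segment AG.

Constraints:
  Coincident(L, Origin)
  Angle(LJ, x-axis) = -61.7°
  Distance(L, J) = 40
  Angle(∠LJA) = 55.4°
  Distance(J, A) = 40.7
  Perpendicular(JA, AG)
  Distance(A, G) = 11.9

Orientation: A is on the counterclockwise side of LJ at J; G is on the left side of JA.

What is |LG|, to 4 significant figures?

27.67

L is at the origin; LJ runs at -61.7° with length 40.0, so J = 40.0·(cos -61.7°, sin -61.7°) = (18.96, -35.22). ∠LJA = 55.4°, so JA runs at -61.7° + (180° − 55.4°) = 62.90° from the x-axis; with |JA| = 40.7, A = J + 40.7·(cos 62.90°, sin 62.90°) = (37.50, 1.013). JA ⟂ AG; with |AG| = 11.9 on the left of JA, G = A + 11.9·(-0.8902, 0.4555) = (26.91, 6.434). Then |LG| = |G − L| = 27.67.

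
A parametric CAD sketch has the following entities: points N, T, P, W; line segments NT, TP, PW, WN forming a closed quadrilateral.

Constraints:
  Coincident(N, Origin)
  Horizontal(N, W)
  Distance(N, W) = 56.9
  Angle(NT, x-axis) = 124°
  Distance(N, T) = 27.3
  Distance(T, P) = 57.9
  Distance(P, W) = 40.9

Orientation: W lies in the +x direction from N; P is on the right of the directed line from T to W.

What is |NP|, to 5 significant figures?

30.905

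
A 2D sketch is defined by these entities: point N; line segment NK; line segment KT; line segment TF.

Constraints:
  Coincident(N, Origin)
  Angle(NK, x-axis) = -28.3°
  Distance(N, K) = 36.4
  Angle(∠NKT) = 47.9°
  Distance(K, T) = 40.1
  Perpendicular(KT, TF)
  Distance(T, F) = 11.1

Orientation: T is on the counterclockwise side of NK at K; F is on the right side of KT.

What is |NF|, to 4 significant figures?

41.21

∠NKT = 47.9°, so KT runs at -28.3° + (180° − 47.9°) = 103.8° from the x-axis; with |KT| = 40.1, T = K + 40.1·(cos 103.8°, sin 103.8°) = (22.48, 21.69). KT is perpendicular to TF; with |TF| = 11.1 on the right of KT, F = T + 11.1·(0.9711, 0.2385) = (33.26, 24.33). Then |NF| = |F − N| = 41.21.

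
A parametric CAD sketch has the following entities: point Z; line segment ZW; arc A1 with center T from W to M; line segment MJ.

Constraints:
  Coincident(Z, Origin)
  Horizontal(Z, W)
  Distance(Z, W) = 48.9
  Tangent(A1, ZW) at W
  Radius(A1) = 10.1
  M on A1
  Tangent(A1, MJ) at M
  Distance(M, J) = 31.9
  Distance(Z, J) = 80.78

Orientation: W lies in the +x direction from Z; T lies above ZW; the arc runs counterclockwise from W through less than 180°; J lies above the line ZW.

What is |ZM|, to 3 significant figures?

57.7

Checks: |TM| = 10.10 ✓; ∠(TM, MJ) = 90.00° ✓; |MJ| = 31.90 ✓; |ZJ| = 80.78 ✓.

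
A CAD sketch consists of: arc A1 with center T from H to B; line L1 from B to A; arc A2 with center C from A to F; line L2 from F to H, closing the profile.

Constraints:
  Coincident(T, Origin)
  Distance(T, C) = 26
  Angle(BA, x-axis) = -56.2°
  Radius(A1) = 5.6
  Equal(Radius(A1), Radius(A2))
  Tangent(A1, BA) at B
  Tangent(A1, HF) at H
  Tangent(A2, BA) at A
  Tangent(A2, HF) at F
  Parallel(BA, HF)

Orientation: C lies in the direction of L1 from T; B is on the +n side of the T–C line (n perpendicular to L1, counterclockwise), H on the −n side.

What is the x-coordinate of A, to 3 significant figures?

19.1

Tangency of A1 to both parallel lines with radius 5.6 puts B and H at T ± 5.6·n: B = (4.65, 3.12), H = (-4.65, -3.12). Equal radii place A and F the same way about C: A = C + 5.6·n = (19.1, -18.5), F = C − 5.6·n = (9.81, -24.7). So A.x = 19.1.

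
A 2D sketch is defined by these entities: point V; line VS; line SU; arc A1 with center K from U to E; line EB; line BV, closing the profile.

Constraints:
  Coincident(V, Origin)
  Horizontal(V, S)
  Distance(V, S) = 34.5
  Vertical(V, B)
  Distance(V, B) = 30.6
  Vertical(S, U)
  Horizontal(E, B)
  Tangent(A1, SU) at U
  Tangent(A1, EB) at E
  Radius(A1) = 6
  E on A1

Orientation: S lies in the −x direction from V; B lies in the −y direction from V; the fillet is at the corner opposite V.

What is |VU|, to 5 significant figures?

42.372

The virtual corner opposite V is at (-34.500, -30.600). A1 meets SU tangentially, so KU is at right angles to SU and A1 meets EB tangentially, so KE is at right angles to EB, with radius 6.0, so the center K sits 6.0 in from both sides at K = (-28.500, -24.600). That places the tangent points at U = (-34.500, -24.600) on SU and E = (-28.500, -30.600) on EB. Then |VU| = |U − V| = 42.372.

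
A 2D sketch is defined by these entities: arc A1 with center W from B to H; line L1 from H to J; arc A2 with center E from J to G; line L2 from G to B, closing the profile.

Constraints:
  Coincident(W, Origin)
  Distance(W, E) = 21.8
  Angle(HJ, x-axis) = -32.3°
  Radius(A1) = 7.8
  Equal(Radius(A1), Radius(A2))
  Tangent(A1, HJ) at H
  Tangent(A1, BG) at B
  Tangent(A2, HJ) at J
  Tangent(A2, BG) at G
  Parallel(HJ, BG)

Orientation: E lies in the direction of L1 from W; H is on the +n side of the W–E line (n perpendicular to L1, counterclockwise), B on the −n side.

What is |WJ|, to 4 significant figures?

23.15

The slot axis is L1's direction at -32.3°, so u = (cos -32.3°, sin -32.3°) = (0.8453, -0.5344) and n = (−sin -32.3°, cos -32.3°) = (0.5344, 0.8453). W is at the origin and E lies 21.8 along u from W, so E = 21.8·u = (18.43, -11.65). Tangency of A1 to both parallel lines with radius 7.8 puts H and B at W ± 7.8·n: H = (4.168, 6.593), B = (-4.168, -6.593). Equal radii place J and G the same way about E: J = E + 7.8·n = (22.59, -5.056), G = E − 7.8·n = (14.26, -18.24). Then |WJ| = |J − W| = 23.15.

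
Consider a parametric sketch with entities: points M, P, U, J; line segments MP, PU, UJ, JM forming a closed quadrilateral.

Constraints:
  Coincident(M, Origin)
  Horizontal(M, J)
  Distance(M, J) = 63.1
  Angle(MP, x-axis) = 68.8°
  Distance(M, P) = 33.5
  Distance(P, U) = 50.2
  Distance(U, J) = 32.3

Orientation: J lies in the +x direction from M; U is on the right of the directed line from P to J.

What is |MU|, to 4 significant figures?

36.73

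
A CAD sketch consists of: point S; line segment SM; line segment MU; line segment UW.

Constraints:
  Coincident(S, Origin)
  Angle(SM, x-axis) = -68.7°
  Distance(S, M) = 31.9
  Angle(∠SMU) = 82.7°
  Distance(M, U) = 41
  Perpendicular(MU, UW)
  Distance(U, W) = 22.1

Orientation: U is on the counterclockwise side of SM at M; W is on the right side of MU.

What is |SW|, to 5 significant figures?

65.217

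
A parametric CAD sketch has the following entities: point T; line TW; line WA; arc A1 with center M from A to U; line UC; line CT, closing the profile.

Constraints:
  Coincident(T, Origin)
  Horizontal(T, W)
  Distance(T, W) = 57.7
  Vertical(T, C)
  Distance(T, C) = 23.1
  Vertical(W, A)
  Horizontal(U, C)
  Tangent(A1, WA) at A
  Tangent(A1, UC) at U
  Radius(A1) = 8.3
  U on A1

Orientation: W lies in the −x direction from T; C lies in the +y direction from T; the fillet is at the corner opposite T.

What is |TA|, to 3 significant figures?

59.6

The virtual corner opposite T is at (-57.7, 23.1). Tangency of A1 to WA means the radius MA is perpendicular to WA and since A1 is tangent to UC there, MU ⟂ UC, with radius 8.3, so the center M sits 8.3 in from both sides at M = (-49.4, 14.8). That places the tangent points at A = (-57.7, 14.8) on WA and U = (-49.4, 23.1) on UC. Then |TA| = |A − T| = 59.6.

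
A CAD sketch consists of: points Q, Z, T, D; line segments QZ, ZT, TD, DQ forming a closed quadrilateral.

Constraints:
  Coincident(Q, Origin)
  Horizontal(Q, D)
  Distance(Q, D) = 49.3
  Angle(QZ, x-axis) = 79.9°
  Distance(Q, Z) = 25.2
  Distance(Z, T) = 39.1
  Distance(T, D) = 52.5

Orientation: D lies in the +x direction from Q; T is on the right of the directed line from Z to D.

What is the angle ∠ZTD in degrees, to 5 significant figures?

66.223°

Checks: |ZT| = 39.10 ✓; |TD| = 52.50 ✓.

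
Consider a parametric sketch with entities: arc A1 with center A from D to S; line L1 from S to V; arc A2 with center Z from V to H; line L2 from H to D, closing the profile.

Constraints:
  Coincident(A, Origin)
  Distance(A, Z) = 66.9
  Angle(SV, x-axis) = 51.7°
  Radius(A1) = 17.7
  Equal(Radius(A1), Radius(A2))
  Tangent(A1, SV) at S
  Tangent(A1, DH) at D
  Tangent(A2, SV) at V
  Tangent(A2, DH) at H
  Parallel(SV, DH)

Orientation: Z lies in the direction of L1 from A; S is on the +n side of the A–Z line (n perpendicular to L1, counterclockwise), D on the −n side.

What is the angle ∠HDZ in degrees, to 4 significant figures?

14.82°

The slot axis is L1's direction at 51.7°, so u = (cos 51.7°, sin 51.7°) = (0.6198, 0.7848) and n = (−sin 51.7°, cos 51.7°) = (-0.7848, 0.6198). A is at the origin and Z lies 66.9 along u from A, so Z = 66.9·u = (41.46, 52.50). Tangency of A1 to both parallel lines with radius 17.7 puts S and D at A ± 17.7·n: S = (-13.89, 10.97), D = (13.89, -10.97). Equal radii place V and H the same way about Z: V = Z + 17.7·n = (27.57, 63.47), H = Z − 17.7·n = (55.35, 41.53). Then cos ∠HDZ = DH·DZ / (|DH||DZ|), giving 14.82°.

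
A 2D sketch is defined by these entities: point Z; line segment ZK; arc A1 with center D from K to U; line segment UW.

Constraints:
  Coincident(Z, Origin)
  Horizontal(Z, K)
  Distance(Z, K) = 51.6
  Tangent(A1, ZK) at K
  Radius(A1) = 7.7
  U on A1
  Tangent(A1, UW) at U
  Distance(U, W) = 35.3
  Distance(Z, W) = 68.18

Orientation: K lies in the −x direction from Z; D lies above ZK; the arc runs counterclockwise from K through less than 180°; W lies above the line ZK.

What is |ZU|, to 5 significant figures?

45.112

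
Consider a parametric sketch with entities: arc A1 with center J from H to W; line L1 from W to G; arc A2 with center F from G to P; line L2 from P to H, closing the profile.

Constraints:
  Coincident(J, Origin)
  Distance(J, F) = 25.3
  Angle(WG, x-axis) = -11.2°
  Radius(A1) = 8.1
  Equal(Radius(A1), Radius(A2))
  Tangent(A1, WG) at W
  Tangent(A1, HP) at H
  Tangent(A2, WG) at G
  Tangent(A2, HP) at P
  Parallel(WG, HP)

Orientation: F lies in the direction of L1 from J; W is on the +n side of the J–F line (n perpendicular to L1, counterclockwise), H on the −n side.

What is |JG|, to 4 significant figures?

26.57

The slot axis is L1's direction at -11.2°, so u = (cos -11.2°, sin -11.2°) = (0.9810, -0.1942) and n = (−sin -11.2°, cos -11.2°) = (0.1942, 0.9810). J is at the origin and F lies 25.3 along u from J, so F = 25.3·u = (24.82, -4.914). Tangency of A1 to both parallel lines with radius 8.1 puts W and H at J ± 8.1·n: W = (1.573, 7.946), H = (-1.573, -7.946). Equal radii place G and P the same way about F: G = F + 8.1·n = (26.39, 3.032), P = F − 8.1·n = (23.24, -12.86). Then |JG| = |G − J| = 26.57.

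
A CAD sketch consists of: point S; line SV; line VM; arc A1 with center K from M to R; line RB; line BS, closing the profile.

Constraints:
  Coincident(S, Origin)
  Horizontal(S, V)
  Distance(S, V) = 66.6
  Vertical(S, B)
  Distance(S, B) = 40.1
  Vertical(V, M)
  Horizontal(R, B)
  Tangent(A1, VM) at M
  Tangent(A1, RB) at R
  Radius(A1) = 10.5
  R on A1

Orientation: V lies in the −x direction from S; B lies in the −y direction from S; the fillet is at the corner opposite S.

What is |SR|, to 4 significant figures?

68.96

S is at the origin; SV is horizontal with |SV| = 66.6 and V on the −x side, so V = (-66.60, 0.000). SB is vertical with |SB| = 40.1 and B on the −y side, so B = (0.000, -40.10). The virtual corner opposite S is at (-66.60, -40.10). Tangency of A1 to VM means the radius KM is perpendicular to VM and tangency of A1 to RB means the radius KR is perpendicular to RB, with radius 10.5, so the center K sits 10.5 in from both sides at K = (-56.10, -29.60). That places the tangent points at M = (-66.60, -29.60) on VM and R = (-56.10, -40.10) on RB. Then |SR| = |R − S| = 68.96.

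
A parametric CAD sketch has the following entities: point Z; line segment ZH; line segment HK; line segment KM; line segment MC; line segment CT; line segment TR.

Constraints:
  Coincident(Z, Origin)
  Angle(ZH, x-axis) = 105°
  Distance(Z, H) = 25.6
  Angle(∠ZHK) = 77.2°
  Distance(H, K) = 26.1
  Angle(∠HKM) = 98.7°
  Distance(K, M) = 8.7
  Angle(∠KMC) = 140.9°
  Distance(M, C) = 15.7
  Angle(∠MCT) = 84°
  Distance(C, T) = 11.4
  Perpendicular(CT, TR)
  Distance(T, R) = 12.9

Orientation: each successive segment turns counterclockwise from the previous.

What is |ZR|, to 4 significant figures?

23.44

∠MCT = 84.0° gives CT at 64.20° from the x-axis; with |CT| = 11.4, T = (-8.562, 6.324). CT is perpendicular to TR, so TR runs at 154.2°; with |TR| = 12.9, R = (-20.18, 11.94). Then |ZR| = |R − Z| = 23.44.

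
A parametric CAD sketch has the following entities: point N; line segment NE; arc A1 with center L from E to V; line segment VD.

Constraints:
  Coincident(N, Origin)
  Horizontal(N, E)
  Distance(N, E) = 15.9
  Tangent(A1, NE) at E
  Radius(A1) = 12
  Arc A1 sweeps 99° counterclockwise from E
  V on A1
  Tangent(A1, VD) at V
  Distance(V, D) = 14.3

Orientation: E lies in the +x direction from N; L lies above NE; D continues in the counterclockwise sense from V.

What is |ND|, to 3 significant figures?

37.9

N is at the origin; NE is horizontal with |NE| = 15.9 and E on the +x side, so E = (15.9, 0.00). Since A1 is tangent to NE there, LE ⟂ NE, so L = E + (0, 12) = (15.9, 12.0). On A1, E sits at bearing -90° from L; a 99° counterclockwise sweep puts V at bearing 9°, so V = L + 12.0·(cos 9°, sin 9°) = (27.8, 13.9). A1 meets VD tangentially, so LV is at right angles to VD, so VD runs along (−sin 9°, cos 9°); with |VD| = 14.3, D = (25.5, 28.0). Then |ND| = |D − N| = 37.9.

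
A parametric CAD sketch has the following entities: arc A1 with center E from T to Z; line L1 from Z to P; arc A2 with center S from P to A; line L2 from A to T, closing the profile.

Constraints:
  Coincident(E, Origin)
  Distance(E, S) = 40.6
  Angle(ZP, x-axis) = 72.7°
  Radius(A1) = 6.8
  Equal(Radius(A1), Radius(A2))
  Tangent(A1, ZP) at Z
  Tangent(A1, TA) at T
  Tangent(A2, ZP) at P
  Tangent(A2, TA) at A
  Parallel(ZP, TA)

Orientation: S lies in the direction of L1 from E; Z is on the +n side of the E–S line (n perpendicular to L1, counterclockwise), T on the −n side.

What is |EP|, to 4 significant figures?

41.17

Tangency of A1 to both parallel lines with radius 6.8 puts Z and T at E ± 6.8·n: Z = (-6.492, 2.022), T = (6.492, -2.022). Equal radii place P and A the same way about S: P = S + 6.8·n = (5.581, 40.79), A = S − 6.8·n = (18.57, 36.74). Then |EP| = |P − E| = 41.17.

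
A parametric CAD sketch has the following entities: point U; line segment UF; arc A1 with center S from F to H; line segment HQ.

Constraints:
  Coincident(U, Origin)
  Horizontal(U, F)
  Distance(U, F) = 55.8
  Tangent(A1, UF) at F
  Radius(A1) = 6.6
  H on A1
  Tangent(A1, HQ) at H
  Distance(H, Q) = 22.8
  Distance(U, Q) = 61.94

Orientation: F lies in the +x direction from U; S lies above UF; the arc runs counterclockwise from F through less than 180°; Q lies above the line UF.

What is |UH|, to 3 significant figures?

62.6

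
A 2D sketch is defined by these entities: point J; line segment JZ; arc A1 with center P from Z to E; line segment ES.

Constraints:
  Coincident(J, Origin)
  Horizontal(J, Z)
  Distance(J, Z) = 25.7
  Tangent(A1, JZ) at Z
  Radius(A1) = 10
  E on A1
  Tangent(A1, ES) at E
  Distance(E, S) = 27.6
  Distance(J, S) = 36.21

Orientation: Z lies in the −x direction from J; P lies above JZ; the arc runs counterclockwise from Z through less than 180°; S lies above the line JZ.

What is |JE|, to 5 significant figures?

17.762

J is at the origin; JZ is horizontal with |JZ| = 25.7 and Z on the −x side, so Z = (-25.700, 0.0000). Since A1 is tangent to JZ there, PZ ⟂ JZ, so P = Z + (0, 10) = (-25.700, 10.000). Since PE ⟂ ES (tangency), |PS| = √(10.0² + 27.6²) = 29.356 regardless of where E sits on A1. So S lies on both circle(J, 36.21) and circle(P, 29.356); the above-JZ intersection is S = (-9.9969, 34.803). E is the foot of the tangent from S: E = (-15.934, 7.8488).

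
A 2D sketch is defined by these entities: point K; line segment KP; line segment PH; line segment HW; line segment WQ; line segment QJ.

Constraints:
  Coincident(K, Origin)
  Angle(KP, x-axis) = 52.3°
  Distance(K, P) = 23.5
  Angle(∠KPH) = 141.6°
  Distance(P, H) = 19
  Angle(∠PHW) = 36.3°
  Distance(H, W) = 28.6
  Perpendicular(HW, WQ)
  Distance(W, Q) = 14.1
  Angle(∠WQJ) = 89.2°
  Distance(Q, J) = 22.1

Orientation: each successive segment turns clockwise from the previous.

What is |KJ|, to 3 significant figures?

32.5

K is at the origin; KP runs at 52.3° with length 23.5, so P = (14.4, 18.6). ∠KPH = 141.6° gives PH at 13.9° from the x-axis; with |PH| = 19.0, H = (32.8, 23.2). ∠PHW = 36.3° gives HW at -130° from the x-axis; with |HW| = 28.6, W = (14.5, 1.19). The perpendicularity gives WQ at right angles to HW, so WQ runs at 140°; with |WQ| = 14.1, Q = (3.67, 10.2). ∠WQJ = 89.2° gives QJ at 49.4° from the x-axis; with |QJ| = 22.1, J = (18.1, 27.0). Then |KJ| = |J − K| = 32.5.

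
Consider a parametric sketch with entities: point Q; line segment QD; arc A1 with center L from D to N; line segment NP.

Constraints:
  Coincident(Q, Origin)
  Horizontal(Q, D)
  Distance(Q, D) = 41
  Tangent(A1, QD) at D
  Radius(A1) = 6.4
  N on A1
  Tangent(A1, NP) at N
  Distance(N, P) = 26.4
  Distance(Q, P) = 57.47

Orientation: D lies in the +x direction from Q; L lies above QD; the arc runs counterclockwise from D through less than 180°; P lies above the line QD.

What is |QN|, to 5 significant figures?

47.838

Q is at the origin; QD is horizontal with |QD| = 41.0 and D on the +x side, so D = (41.000, 0.0000). The tangent condition forces LD to be normal to QD, so L = D + (0, 6.4) = (41.000, 6.4000). Since LN ⟂ NP (tangency), |LP| = √(6.4² + 26.4²) = 27.165 regardless of where N sits on A1. So P lies on both circle(Q, 57.47) and circle(L, 27.165); the above-QD intersection is P = (47.149, 32.860). N is the foot of the tangent from P: N = (47.400, 6.4607).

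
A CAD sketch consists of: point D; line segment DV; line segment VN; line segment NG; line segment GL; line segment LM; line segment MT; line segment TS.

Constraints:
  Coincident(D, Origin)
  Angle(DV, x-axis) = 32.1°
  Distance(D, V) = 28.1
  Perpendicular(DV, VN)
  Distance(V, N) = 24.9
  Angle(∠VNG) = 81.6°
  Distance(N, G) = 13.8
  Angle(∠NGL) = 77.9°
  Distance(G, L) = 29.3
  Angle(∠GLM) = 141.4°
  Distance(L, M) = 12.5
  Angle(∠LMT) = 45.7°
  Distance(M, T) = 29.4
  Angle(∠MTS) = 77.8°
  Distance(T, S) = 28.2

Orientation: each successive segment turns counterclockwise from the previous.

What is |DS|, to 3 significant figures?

6.30

D is at the origin; DV runs at 32.1° with length 28.1, so V = (23.8, 14.9). DV is perpendicular to VN, so VN runs at 122°; with |VN| = 24.9, N = (10.6, 36.0). ∠VNG = 81.6° gives NG at -140° from the x-axis; with |NG| = 13.8, G = (0.0787, 27.1). ∠NGL = 77.9° gives GL at -37.4° from the x-axis; with |GL| = 29.3, L = (23.4, 9.27). ∠GLM = 141.4° gives LM at 1.20° from the x-axis; with |LM| = 12.5, M = (35.9, 9.53). ∠LMT = 45.7° gives MT at 136° from the x-axis; with |MT| = 29.4, T = (14.9, 30.1). ∠MTS = 77.8° gives TS at -122° from the x-axis; with |TS| = 28.2, S = (-0.186, 6.30). Then |DS| = |S − D| = 6.30.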